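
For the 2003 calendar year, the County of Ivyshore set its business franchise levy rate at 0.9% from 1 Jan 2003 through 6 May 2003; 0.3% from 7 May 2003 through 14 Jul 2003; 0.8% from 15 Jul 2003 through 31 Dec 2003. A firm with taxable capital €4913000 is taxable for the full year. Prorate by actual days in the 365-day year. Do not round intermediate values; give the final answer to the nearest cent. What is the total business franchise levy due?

€36356.20

1 Jan – 6 May 2003: 126 days at 0.9% → €4913000 × 0.9% × 126/365 = €15263.9507
7 May – 14 Jul 2003: 69 days at 0.3% → €4913000 × 0.3% × 69/365 = €2786.2767
15 Jul – 31 Dec 2003: 170 days at 0.8% → €4913000 × 0.8% × 170/365 = €18305.9726
Total = €36356.2000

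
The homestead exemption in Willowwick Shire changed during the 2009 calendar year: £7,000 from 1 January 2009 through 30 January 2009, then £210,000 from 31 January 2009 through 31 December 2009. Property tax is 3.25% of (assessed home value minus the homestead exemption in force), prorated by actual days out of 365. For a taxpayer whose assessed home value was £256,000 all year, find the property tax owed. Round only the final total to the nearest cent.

1 January – 30 January 2009: 30 days, exemption £7,000 → (£256,000 − £7,000) × 3.25% × 30/365 = £665.1370
31 January – 31 December 2009: 335 days, exemption £210,000 → (£256,000 − £210,000) × 3.25% × 335/365 = £1,372.1233
Total = £2,037.2603

£2,037.26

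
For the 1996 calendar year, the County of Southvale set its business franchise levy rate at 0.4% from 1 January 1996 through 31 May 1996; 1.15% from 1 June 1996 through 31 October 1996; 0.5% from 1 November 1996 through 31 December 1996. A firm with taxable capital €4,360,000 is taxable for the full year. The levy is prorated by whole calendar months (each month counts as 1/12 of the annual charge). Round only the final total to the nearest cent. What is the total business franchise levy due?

1 January – 31 May 1996: 5 months at 0.4% → €4,360,000 × 0.4% × 5/12 = €7,266.6667
1 June – 31 October 1996: 5 months at 1.15% → €4,360,000 × 1.15% × 5/12 = €20,891.6667
1 November – 31 December 1996: 2 months at 0.5% → €4,360,000 × 0.5% × 2/12 = €3,633.3333
Total = €31,791.6667

€31,791.67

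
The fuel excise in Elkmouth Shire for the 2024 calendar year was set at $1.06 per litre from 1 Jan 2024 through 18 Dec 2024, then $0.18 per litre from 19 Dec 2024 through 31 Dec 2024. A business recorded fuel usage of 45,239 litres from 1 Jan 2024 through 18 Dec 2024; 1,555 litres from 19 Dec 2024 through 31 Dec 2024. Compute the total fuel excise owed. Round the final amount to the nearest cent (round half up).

$48,233.24

1 Jan – 18 Dec 2024: 45,239 litres at $1.06/litre → $47,953.34
19 Dec – 31 Dec 2024: 1,555 litres at $0.18/litre → $279.90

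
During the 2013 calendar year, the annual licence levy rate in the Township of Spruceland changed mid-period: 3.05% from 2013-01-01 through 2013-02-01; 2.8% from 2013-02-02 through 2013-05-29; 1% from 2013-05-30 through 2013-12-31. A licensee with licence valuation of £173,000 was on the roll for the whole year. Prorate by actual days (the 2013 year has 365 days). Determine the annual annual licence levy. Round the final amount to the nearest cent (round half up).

2013-01-01 to 2013-02-01: 32 days at 3.05% → £173,000 × 3.05% × 32/365 = £462.5973
2013-02-02 to 2013-05-29: 117 days at 2.8% → £173,000 × 2.8% × 117/365 = £1,552.7342
2013-05-30 to 2013-12-31: 216 days at 1% → £173,000 × 1% × 216/365 = £1,023.7808
Total = £3,039.1123

£3,039.11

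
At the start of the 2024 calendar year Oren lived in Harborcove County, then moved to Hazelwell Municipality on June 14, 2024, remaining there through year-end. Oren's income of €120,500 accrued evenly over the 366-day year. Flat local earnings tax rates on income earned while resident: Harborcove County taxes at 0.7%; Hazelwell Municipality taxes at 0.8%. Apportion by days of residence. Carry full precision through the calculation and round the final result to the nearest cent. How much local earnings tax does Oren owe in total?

€909.68

Harborcove County, January 1 – June 13, 2024: 165 days → €120,500 × 0.7% × 165/366 = €380.2664
Hazelwell Municipality, June 14 – December 31, 2024: 201 days → €120,500 × 0.8% × 201/366 = €529.4098
Total = €909.6762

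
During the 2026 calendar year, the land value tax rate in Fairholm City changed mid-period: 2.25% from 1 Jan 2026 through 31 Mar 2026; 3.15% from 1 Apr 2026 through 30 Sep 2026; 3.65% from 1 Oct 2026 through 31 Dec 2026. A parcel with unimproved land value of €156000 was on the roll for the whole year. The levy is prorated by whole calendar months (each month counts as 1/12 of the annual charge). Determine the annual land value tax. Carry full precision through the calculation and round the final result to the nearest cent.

€4758.00

1 Jan – 31 Mar 2026: 3 months at 2.25% → €156000 × 2.25% × 3/12 = €877.5000
1 Apr – 30 Sep 2026: 6 months at 3.15% → €156000 × 3.15% × 6/12 = €2457.0000
1 Oct – 31 Dec 2026: 3 months at 3.65% → €156000 × 3.65% × 3/12 = €1423.5000
Total = €4758.0000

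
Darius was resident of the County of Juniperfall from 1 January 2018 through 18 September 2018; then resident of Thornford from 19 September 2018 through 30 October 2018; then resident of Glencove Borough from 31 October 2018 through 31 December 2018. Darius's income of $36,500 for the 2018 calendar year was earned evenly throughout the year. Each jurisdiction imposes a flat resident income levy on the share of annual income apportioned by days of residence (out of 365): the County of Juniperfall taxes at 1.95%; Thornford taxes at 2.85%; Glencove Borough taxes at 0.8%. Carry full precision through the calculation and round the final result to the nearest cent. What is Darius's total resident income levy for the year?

The County of Juniperfall, 1 January – 18 September 2018: 261 days → $36,500 × 1.95% × 261/365 = $508.9500
Thornford, 19 September – 30 October 2018: 42 days → $36,500 × 2.85% × 42/365 = $119.7000
Glencove Borough, 31 October – 31 December 2018: 62 days → $36,500 × 0.8% × 62/365 = $49.6000
Total = $678.2500

$678.25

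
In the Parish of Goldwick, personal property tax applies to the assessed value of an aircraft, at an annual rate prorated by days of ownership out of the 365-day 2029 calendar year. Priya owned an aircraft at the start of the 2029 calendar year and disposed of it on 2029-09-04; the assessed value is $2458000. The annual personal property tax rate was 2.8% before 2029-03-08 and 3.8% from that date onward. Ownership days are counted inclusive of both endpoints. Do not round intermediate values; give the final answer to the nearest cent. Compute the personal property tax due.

$58763.04

2029-01-01 to 2029-03-07: 66 days at 2.8% → $2458000 × 2.8% × 66/365 = $12444.8877
2029-03-08 to 2029-09-04: 181 days at 3.8% → $2458000 × 3.8% × 181/365 = $46318.1479
Total = $58763.0356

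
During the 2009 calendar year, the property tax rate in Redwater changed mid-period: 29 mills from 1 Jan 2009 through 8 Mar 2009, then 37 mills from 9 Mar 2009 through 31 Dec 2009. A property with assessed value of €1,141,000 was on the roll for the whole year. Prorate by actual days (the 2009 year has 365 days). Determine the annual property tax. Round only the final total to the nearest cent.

€40,541.45

1 Jan – 8 Mar 2009: 67 days at 29 mills → €1,141,000 × 2.9% × 67/365 = €6,073.8712
9 Mar – 31 Dec 2009: 298 days at 37 mills → €1,141,000 × 3.7% × 298/365 = €34,467.5781
Total = €40,541.4493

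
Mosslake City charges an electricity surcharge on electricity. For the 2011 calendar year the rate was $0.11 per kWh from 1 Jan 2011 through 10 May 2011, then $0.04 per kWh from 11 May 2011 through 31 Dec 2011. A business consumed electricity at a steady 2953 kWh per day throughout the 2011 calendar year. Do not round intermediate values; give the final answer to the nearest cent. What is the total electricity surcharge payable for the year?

$69,986.10

1 Jan – 10 May 2011: 130 days × 2953 kWh/day = 383,890 kWh at $0.11/kWh → $42,227.90
11 May – 31 Dec 2011: 235 days × 2953 kWh/day = 693,955 kWh at $0.04/kWh → $27,758.20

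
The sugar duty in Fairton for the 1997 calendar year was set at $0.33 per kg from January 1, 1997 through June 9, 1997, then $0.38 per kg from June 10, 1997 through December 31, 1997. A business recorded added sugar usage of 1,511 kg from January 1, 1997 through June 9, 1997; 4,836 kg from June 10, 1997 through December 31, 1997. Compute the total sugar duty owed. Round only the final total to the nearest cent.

$2,336.31

January 1 – June 9, 1997: 1,511 kg at $0.33/kg → $498.63
June 10 – December 31, 1997: 4,836 kg at $0.38/kg → $1,837.68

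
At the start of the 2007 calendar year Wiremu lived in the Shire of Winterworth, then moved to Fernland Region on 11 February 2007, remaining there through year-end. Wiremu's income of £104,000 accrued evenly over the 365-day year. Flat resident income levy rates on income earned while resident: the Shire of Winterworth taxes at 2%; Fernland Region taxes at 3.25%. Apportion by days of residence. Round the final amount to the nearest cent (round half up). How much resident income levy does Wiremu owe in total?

The Shire of Winterworth, 1 January – 10 February 2007: 41 days → £104,000 × 2% × 41/365 = £233.6438
Fernland Region, 11 February – 31 December 2007: 324 days → £104,000 × 3.25% × 324/365 = £3,000.3288
Total = £3,233.9726

£3,233.97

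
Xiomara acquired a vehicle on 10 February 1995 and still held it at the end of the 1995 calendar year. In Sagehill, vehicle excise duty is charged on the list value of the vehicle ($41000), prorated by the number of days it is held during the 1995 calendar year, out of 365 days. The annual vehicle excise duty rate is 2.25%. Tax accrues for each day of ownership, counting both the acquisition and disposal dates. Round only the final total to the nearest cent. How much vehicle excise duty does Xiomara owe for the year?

Days held (10 February – 31 December 1995): 325 out of 365
Tax = $41000 × 2.25% × 325/365 = $821.4041

$821.40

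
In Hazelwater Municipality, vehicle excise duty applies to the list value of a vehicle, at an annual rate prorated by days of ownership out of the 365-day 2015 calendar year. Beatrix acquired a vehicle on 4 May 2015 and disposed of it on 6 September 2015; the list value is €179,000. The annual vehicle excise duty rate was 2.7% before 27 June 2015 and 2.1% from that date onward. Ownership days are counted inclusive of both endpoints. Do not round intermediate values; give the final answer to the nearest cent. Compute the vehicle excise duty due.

4 May – 26 June 2015: 54 days at 2.7% → €179,000 × 2.7% × 54/365 = €715.0192
27 June – 6 September 2015: 72 days at 2.1% → €179,000 × 2.1% × 72/365 = €741.5014
Total = €1,456.5205

€1,456.52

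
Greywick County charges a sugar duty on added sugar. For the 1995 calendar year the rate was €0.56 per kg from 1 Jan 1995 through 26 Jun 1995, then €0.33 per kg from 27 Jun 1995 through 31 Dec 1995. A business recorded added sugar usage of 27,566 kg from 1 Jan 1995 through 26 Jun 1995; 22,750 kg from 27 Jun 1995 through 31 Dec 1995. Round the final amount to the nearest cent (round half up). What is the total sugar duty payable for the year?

1 Jan – 26 Jun 1995: 27,566 kg at €0.56/kg → €15,436.96
27 Jun – 31 Dec 1995: 22,750 kg at €0.33/kg → €7,507.50

€22,944.46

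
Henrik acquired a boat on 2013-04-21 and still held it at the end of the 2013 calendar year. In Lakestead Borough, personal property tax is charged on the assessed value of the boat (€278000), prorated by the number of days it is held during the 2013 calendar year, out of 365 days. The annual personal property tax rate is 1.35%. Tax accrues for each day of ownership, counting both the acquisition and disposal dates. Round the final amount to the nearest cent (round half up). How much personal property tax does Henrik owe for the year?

Days held (2013-04-21 to 2013-12-31): 255 out of 365
Tax = €278000 × 1.35% × 255/365 = €2621.9589

€2621.96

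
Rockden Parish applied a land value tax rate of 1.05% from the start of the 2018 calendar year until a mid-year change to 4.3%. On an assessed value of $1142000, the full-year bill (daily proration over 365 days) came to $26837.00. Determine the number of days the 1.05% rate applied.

219 days

Let d = days at the first rate; then 365 − d days at the second rate.
$1142000 × [1.05%·d + 4.3%·(365−d)] / 365 = $26837.00
Solving gives d = 219, so the new rate took effect on 8 August 2018.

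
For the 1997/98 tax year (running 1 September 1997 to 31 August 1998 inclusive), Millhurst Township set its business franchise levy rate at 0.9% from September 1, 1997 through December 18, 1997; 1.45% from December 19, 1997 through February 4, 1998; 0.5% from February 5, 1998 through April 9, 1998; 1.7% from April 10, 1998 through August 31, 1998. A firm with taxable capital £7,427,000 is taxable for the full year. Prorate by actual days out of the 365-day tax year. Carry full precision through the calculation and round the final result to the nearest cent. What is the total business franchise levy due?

£90,446.62

September 1 – December 18, 1997: 109 days at 0.9% → £7,427,000 × 0.9% × 109/365 = £19,961.3342
December 19, 1997 – February 4, 1998: 48 days at 1.45% → £7,427,000 × 1.45% × 48/365 = £14,162.1699
February 5 – April 9, 1998: 64 days at 0.5% → £7,427,000 × 0.5% × 64/365 = £6,511.3425
April 10 – August 31, 1998: 144 days at 1.7% → £7,427,000 × 1.7% × 144/365 = £49,811.7699
Total = £90,446.6164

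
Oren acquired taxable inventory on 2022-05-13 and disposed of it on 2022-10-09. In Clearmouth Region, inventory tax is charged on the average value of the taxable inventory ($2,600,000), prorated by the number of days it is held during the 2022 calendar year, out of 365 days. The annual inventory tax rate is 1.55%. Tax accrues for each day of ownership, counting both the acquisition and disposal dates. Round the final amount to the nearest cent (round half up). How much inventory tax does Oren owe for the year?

Days held (2022-05-13 to 2022-10-09): 150 out of 365
Tax = $2,600,000 × 1.55% × 150/365 = $16,561.6438

$16,561.64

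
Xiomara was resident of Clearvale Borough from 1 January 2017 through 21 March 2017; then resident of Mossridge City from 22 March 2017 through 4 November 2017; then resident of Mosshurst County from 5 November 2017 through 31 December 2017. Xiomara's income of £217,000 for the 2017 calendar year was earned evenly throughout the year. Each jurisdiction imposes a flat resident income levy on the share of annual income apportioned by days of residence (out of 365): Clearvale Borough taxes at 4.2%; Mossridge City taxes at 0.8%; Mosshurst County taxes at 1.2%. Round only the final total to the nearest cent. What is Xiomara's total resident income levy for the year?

£3,488.65

Clearvale Borough, 1 January – 21 March 2017: 80 days → £217,000 × 4.2% × 80/365 = £1,997.5890
Mossridge City, 22 March – 4 November 2017: 228 days → £217,000 × 0.8% × 228/365 = £1,084.4055
Mosshurst County, 5 November – 31 December 2017: 57 days → £217,000 × 1.2% × 57/365 = £406.6521
Total = £3,488.6466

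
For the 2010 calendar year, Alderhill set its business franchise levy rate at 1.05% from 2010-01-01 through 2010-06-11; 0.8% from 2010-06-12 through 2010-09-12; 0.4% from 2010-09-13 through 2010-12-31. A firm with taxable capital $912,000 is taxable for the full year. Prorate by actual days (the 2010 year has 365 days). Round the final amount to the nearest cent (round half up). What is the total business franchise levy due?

2010-01-01 to 2010-06-11: 162 days at 1.05% → $912,000 × 1.05% × 162/365 = $4,250.1699
2010-06-12 to 2010-09-12: 93 days at 0.8% → $912,000 × 0.8% × 93/365 = $1,858.9808
2010-09-13 to 2010-12-31: 110 days at 0.4% → $912,000 × 0.4% × 110/365 = $1,099.3973
Total = $7,208.5479

$7,208.55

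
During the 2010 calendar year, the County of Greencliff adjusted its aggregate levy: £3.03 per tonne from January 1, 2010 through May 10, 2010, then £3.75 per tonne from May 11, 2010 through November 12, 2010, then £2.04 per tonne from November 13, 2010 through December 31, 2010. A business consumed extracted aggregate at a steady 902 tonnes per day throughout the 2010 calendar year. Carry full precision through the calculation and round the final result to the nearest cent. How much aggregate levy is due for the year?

January 1 – May 10, 2010: 130 days × 902 tonnes/day = 117,260 tonnes at £3.03/tonne → £355,297.80
May 11 – November 12, 2010: 186 days × 902 tonnes/day = 167,772 tonnes at £3.75/tonne → £629,145.00
November 13 – December 31, 2010: 49 days × 902 tonnes/day = 44,198 tonnes at £2.04/tonne → £90,163.92

£1,074,606.72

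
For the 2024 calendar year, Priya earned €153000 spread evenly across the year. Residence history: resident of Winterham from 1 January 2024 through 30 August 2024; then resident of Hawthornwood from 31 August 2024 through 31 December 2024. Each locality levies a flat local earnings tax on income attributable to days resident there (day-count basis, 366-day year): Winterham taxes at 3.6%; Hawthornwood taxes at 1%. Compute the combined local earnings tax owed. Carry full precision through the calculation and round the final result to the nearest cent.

€4171.13

Winterham, 1 January – 30 August 2024: 243 days → €153000 × 3.6% × 243/366 = €3656.9508
Hawthornwood, 31 August – 31 December 2024: 123 days → €153000 × 1% × 123/366 = €514.1803
Total = €4171.1311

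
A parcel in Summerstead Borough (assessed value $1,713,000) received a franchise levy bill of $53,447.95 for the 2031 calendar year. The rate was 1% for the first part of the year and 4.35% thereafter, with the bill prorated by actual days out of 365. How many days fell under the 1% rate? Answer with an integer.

Let d = days at the first rate; then 365 − d days at the second rate.
$1,713,000 × [1%·d + 4.35%·(365−d)] / 365 = $53,447.95
Solving gives d = 134, so the new rate took effect on 15 May 2031.

134 days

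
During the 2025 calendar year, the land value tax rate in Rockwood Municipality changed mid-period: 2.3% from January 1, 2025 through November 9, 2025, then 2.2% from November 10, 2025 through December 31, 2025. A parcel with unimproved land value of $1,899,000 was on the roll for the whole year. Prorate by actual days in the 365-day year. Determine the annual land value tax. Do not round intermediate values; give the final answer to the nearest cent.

$43,406.46

January 1 – November 9, 2025: 313 days at 2.3% → $1,899,000 × 2.3% × 313/365 = $37,454.5233
November 10 – December 31, 2025: 52 days at 2.2% → $1,899,000 × 2.2% × 52/365 = $5,951.9342
Total = $43,406.4575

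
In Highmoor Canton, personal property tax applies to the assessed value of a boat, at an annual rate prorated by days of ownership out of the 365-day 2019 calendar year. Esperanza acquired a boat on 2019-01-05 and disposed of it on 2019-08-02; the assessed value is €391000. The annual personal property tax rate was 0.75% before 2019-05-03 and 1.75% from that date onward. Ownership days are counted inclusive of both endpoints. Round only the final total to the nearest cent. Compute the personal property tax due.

2019-01-05 to 2019-05-02: 118 days at 0.75% → €391000 × 0.75% × 118/365 = €948.0411
2019-05-03 to 2019-08-02: 92 days at 1.75% → €391000 × 1.75% × 92/365 = €1724.6849
Total = €2672.7260

€2672.73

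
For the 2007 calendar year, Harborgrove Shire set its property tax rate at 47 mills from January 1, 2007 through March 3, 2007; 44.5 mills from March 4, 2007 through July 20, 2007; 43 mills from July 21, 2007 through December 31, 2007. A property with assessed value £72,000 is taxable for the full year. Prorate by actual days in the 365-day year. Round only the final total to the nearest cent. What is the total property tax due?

January 1 – March 3, 2007: 62 days at 47 mills → £72,000 × 4.7% × 62/365 = £574.8164
March 4 – July 20, 2007: 139 days at 44.5 mills → £72,000 × 4.45% × 139/365 = £1,220.1534
July 21 – December 31, 2007: 164 days at 43 mills → £72,000 × 4.3% × 164/365 = £1,391.0795
Total = £3,186.0493

£3,186.05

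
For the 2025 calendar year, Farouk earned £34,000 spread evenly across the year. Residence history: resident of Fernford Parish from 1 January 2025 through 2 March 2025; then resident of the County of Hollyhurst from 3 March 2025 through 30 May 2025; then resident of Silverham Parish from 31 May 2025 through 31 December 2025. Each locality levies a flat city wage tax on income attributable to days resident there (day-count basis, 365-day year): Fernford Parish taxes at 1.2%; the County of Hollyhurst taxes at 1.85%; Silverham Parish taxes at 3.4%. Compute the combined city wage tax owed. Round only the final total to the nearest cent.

Fernford Parish, 1 January – 2 March 2025: 61 days → £34,000 × 1.2% × 61/365 = £68.1863
The County of Hollyhurst, 3 March – 30 May 2025: 89 days → £34,000 × 1.85% × 89/365 = £153.3726
Silverham Parish, 31 May – 31 December 2025: 215 days → £34,000 × 3.4% × 215/365 = £680.9315
Total = £902.4904

£902.49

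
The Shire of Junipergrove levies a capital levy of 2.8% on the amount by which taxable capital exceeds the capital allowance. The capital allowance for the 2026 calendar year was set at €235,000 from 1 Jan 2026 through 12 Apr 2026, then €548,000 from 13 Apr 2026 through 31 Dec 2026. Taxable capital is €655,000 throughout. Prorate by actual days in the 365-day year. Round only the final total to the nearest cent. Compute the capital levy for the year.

€5,445.12

1 Jan – 12 Apr 2026: 102 days, exemption €235,000 → (€655,000 − €235,000) × 2.8% × 102/365 = €3,286.3562
13 Apr – 31 Dec 2026: 263 days, exemption €548,000 → (€655,000 − €548,000) × 2.8% × 263/365 = €2,158.7616
Total = €5,445.1178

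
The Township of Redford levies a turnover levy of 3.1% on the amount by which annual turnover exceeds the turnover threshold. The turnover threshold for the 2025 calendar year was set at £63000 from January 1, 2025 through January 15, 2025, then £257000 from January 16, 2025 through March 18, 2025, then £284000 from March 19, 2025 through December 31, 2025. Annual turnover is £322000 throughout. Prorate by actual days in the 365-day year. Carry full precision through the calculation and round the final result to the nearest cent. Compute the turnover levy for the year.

£1601.72

January 1 – January 15, 2025: 15 days, exemption £63000 → (£322000 − £63000) × 3.1% × 15/365 = £329.9589
January 16 – March 18, 2025: 62 days, exemption £257000 → (£322000 − £257000) × 3.1% × 62/365 = £342.2740
March 19 – December 31, 2025: 288 days, exemption £284000 → (£322000 − £284000) × 3.1% × 288/365 = £929.4904
Total = £1601.7233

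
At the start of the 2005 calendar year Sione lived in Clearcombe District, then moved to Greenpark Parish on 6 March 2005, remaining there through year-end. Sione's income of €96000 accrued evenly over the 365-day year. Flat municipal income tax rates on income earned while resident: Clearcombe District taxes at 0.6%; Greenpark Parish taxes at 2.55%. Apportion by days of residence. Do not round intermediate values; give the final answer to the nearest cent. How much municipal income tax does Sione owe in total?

Clearcombe District, 1 January – 5 March 2005: 64 days → €96000 × 0.6% × 64/365 = €100.9973
Greenpark Parish, 6 March – 31 December 2005: 301 days → €96000 × 2.55% × 301/365 = €2018.7616
Total = €2119.7589

€2119.76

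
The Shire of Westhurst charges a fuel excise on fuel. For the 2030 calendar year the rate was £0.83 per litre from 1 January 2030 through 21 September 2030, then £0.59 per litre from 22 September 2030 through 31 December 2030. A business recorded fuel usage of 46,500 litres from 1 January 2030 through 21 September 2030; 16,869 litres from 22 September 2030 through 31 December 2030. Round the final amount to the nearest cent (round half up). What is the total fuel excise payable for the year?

£48,547.71

1 January – 21 September 2030: 46,500 litres at £0.83/litre → £38,595.00
22 September – 31 December 2030: 16,869 litres at £0.59/litre → £9,952.71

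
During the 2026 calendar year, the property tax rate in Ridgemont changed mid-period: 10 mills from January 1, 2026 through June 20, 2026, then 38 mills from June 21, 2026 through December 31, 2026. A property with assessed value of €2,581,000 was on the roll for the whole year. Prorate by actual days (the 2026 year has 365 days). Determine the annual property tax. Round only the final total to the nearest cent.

January 1 – June 20, 2026: 171 days at 10 mills → €2,581,000 × 1% × 171/365 = €12,091.8082
June 21 – December 31, 2026: 194 days at 38 mills → €2,581,000 × 3.8% × 194/365 = €52,129.1288
Total = €64,220.9370

€64,220.94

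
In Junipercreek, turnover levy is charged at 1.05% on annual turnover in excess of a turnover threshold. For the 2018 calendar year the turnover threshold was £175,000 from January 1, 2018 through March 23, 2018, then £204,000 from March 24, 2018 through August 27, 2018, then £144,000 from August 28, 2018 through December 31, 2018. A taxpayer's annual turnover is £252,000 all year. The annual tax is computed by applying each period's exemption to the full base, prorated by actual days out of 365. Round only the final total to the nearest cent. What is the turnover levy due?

£789.89

January 1 – March 23, 2018: 82 days, exemption £175,000 → (£252,000 − £175,000) × 1.05% × 82/365 = £181.6356
March 24 – August 27, 2018: 157 days, exemption £204,000 → (£252,000 − £204,000) × 1.05% × 157/365 = £216.7890
August 28 – December 31, 2018: 126 days, exemption £144,000 → (£252,000 − £144,000) × 1.05% × 126/365 = £391.4630
Total = £789.8877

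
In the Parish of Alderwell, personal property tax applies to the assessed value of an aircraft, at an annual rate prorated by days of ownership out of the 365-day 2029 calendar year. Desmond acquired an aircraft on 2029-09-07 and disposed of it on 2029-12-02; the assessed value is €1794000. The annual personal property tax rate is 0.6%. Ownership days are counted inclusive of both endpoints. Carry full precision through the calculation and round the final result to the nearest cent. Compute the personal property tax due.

€2565.67

Days held (2029-09-07 to 2029-12-02): 87 out of 365
Tax = €1794000 × 0.6% × 87/365 = €2565.6658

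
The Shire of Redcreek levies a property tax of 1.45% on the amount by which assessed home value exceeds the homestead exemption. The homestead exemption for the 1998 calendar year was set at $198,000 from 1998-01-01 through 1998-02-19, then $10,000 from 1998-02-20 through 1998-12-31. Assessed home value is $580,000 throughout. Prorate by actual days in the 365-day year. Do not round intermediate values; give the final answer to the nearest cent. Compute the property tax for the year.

1998-01-01 to 1998-02-19: 50 days, exemption $198,000 → ($580,000 − $198,000) × 1.45% × 50/365 = $758.7671
1998-02-20 to 1998-12-31: 315 days, exemption $10,000 → ($580,000 − $10,000) × 1.45% × 315/365 = $7,132.8082
Total = $7,891.5753

$7,891.58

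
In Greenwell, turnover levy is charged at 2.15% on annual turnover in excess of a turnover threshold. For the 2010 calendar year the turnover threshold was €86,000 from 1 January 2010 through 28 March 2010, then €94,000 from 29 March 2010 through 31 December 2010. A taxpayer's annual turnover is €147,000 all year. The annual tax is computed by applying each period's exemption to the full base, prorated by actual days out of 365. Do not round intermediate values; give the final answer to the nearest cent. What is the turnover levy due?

€1,180.50

1 January – 28 March 2010: 87 days, exemption €86,000 → (€147,000 − €86,000) × 2.15% × 87/365 = €312.6041
29 March – 31 December 2010: 278 days, exemption €94,000 → (€147,000 − €94,000) × 2.15% × 278/365 = €867.8932
Total = €1,180.4973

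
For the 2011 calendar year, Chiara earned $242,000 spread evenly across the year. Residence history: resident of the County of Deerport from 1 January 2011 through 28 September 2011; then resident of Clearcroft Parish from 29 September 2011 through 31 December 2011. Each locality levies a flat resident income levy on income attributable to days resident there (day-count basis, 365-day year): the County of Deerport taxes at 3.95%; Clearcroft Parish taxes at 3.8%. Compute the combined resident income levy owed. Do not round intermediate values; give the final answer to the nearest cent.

$9,465.52

The County of Deerport, 1 January – 28 September 2011: 271 days → $242,000 × 3.95% × 271/365 = $7,097.2301
Clearcroft Parish, 29 September – 31 December 2011: 94 days → $242,000 × 3.8% × 94/365 = $2,368.2849
Total = $9,465.5151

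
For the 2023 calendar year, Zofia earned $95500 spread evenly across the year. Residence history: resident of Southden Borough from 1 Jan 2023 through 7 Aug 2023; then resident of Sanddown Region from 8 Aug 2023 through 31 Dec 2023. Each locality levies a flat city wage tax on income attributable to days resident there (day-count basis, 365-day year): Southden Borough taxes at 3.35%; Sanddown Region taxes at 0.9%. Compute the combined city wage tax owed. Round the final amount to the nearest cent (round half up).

$2263.35

Southden Borough, 1 Jan – 7 Aug 2023: 219 days → $95500 × 3.35% × 219/365 = $1919.5500
Sanddown Region, 8 Aug – 31 Dec 2023: 146 days → $95500 × 0.9% × 146/365 = $343.8000
Total = $2263.3500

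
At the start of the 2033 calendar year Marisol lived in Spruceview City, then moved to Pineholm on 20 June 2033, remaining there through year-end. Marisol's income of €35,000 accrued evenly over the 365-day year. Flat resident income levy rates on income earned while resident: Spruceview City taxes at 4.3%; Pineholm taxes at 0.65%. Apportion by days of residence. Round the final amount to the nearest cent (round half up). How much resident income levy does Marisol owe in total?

Spruceview City, 1 January – 19 June 2033: 170 days → €35,000 × 4.3% × 170/365 = €700.9589
Pineholm, 20 June – 31 December 2033: 195 days → €35,000 × 0.65% × 195/365 = €121.5411
Total = €822.5000

€822.50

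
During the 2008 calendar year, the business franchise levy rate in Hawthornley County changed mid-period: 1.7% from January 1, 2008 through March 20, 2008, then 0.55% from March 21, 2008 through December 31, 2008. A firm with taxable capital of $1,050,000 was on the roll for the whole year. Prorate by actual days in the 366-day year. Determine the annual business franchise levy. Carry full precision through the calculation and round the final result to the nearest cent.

January 1 – March 20, 2008: 80 days at 1.7% → $1,050,000 × 1.7% × 80/366 = $3,901.6393
March 21 – December 31, 2008: 286 days at 0.55% → $1,050,000 × 0.55% × 286/366 = $4,512.7049
Total = $8,414.3443

$8,414.34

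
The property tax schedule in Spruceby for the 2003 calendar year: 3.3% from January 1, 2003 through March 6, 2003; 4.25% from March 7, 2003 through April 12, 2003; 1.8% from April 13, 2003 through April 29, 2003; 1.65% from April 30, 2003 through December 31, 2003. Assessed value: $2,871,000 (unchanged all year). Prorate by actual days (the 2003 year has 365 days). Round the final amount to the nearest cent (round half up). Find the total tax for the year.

January 1 – March 6, 2003: 65 days at 3.3% → $2,871,000 × 3.3% × 65/365 = $16,872.0411
March 7 – April 12, 2003: 37 days at 4.25% → $2,871,000 × 4.25% × 37/365 = $12,368.8973
April 13 – April 29, 2003: 17 days at 1.8% → $2,871,000 × 1.8% × 17/365 = $2,406.9205
April 30 – December 31, 2003: 246 days at 1.65% → $2,871,000 × 1.65% × 246/365 = $31,927.0932
Total = $63,574.9521

$63,574.95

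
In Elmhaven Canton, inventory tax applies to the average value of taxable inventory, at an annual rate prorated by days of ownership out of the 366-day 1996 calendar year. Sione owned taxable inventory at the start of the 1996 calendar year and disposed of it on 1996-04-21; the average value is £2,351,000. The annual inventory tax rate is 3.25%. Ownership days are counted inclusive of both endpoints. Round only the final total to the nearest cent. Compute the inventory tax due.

Days held (1996-01-01 to 1996-04-21): 112 out of 366
Tax = £2,351,000 × 3.25% × 112/366 = £23,381.5301

£23,381.53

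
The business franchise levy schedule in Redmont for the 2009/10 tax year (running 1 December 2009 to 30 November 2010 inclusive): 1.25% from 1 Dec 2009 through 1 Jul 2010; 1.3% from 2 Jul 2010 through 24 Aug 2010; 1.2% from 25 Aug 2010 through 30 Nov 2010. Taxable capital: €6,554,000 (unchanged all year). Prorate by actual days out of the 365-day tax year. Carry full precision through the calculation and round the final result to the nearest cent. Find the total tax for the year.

€81,529.96

1 Dec 2009 – 1 Jul 2010: 213 days at 1.25% → €6,554,000 × 1.25% × 213/365 = €47,808.2877
2 Jul – 24 Aug 2010: 54 days at 1.3% → €6,554,000 × 1.3% × 54/365 = €12,605.2274
25 Aug – 30 Nov 2010: 98 days at 1.2% → €6,554,000 × 1.2% × 98/365 = €21,116.4493
Total = €81,529.9644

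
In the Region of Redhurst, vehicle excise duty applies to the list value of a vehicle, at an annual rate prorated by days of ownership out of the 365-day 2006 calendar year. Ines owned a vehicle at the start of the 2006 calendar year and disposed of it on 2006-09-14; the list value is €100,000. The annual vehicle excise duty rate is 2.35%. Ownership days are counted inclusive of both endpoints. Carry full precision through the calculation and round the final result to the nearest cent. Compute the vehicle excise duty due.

€1,654.66

Days held (2006-01-01 to 2006-09-14): 257 out of 365
Tax = €100,000 × 2.35% × 257/365 = €1,654.6575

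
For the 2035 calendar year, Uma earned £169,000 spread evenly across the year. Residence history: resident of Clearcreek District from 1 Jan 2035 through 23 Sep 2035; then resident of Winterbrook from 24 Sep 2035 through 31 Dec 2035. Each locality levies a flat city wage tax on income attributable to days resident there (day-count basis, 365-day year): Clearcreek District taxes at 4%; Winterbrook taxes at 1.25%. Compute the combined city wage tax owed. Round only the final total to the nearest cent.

£5,499.45

Clearcreek District, 1 Jan – 23 Sep 2035: 266 days → £169,000 × 4% × 266/365 = £4,926.4658
Winterbrook, 24 Sep – 31 Dec 2035: 99 days → £169,000 × 1.25% × 99/365 = £572.9795
Total = £5,499.4452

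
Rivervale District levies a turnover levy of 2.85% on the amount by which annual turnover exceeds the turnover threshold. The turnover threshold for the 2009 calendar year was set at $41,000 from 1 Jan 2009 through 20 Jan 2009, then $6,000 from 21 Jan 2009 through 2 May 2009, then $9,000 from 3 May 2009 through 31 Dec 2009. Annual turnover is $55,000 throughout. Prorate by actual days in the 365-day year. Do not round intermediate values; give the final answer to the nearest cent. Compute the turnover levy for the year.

1 Jan – 20 Jan 2009: 20 days, exemption $41,000 → ($55,000 − $41,000) × 2.85% × 20/365 = $21.8630
21 Jan – 2 May 2009: 102 days, exemption $6,000 → ($55,000 − $6,000) × 2.85% × 102/365 = $390.2548
3 May – 31 Dec 2009: 243 days, exemption $9,000 → ($55,000 − $9,000) × 2.85% × 243/365 = $872.8027
Total = $1,284.9205

$1,284.92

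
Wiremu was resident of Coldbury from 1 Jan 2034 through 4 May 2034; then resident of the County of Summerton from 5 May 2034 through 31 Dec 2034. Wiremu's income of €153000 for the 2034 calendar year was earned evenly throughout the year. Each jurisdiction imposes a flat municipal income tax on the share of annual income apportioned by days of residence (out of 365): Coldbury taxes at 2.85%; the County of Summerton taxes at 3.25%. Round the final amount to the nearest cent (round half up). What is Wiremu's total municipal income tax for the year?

€4764.59

Coldbury, 1 Jan – 4 May 2034: 124 days → €153000 × 2.85% × 124/365 = €1481.3753
The County of Summerton, 5 May – 31 Dec 2034: 241 days → €153000 × 3.25% × 241/365 = €3283.2123
Total = €4764.5877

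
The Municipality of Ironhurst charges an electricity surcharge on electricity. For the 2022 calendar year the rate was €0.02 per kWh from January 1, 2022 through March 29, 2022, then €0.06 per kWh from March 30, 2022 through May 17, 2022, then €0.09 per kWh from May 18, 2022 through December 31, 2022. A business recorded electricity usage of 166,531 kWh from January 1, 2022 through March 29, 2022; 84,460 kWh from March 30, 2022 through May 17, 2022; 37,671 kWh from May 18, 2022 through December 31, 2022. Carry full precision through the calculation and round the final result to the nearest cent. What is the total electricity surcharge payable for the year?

€11788.61

January 1 – March 29, 2022: 166,531 kWh at €0.02/kWh → €3330.62
March 30 – May 17, 2022: 84,460 kWh at €0.06/kWh → €5067.60
May 18 – December 31, 2022: 37,671 kWh at €0.09/kWh → €3390.39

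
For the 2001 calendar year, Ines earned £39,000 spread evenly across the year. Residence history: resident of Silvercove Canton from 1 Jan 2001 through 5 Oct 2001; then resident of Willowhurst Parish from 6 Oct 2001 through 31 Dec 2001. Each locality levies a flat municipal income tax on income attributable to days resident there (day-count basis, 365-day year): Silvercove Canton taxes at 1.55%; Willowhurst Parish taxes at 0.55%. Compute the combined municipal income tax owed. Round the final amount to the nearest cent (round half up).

Silvercove Canton, 1 Jan – 5 Oct 2001: 278 days → £39,000 × 1.55% × 278/365 = £460.4137
Willowhurst Parish, 6 Oct – 31 Dec 2001: 87 days → £39,000 × 0.55% × 87/365 = £51.1274
Total = £511.5411

£511.54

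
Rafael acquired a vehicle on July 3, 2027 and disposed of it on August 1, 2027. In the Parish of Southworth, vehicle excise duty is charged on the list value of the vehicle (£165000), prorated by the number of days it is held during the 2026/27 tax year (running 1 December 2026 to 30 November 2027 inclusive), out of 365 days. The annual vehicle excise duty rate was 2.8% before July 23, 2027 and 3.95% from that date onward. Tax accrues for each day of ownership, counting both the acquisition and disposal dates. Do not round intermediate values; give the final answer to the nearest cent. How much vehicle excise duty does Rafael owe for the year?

£431.71

July 3 – July 22, 2027: 20 days at 2.8% → £165000 × 2.8% × 20/365 = £253.1507
July 23 – August 1, 2027: 10 days at 3.95% → £165000 × 3.95% × 10/365 = £178.5616
Total = £431.7123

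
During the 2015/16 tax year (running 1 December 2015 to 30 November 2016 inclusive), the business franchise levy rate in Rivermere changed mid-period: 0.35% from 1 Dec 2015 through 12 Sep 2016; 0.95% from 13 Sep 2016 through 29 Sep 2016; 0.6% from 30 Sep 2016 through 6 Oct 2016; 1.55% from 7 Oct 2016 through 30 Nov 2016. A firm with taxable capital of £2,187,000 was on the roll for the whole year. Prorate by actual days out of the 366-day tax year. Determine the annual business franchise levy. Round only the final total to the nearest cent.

£12,312.33

1 Dec 2015 – 12 Sep 2016: 287 days at 0.35% → £2,187,000 × 0.35% × 287/366 = £6,002.2992
13 Sep – 29 Sep 2016: 17 days at 0.95% → £2,187,000 × 0.95% × 17/366 = £965.0287
30 Sep – 6 Oct 2016: 7 days at 0.6% → £2,187,000 × 0.6% × 7/366 = £250.9672
7 Oct – 30 Nov 2016: 55 days at 1.55% → £2,187,000 × 1.55% × 55/366 = £5,094.0369
Total = £12,312.3320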